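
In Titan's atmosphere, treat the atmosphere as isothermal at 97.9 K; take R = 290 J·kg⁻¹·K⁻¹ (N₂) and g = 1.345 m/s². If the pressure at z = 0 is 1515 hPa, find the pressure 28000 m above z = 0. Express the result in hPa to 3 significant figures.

P ≈ 402 hPa

Scale height: H = RT/g = 290 × 97.9 / 1.345 = 21109 m.
Barometric formula: P = P₀ exp(−z/H).
z/H = 28000/21109 = 1.3264; exp(−1.3264) = 0.26543.
P = 1515 × 0.26543 = 402.13 hPa.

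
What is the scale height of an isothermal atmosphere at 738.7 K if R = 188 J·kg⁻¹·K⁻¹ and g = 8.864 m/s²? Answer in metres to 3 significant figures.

H ≈ 15700 m

The scale height of an isothermal atmosphere is H = RT/g.
H = 188 × 738.7 / 8.864 = 138880/8.864 = 15668 m.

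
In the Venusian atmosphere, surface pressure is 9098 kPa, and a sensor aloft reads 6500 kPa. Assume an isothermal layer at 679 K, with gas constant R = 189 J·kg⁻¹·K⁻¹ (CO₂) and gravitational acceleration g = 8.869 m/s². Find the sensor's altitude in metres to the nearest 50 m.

z ≈ 4850 m

Scale height: H = RT/g = 189 × 679 / 8.869 = 14470 m.
Invert the barometric formula: z = H ln(P₀/P).
P₀/P = 9098/6500 = 1.3997; ln(1.3997) = 0.33626.
z = 14470 × 0.33626 = 4865.7 m.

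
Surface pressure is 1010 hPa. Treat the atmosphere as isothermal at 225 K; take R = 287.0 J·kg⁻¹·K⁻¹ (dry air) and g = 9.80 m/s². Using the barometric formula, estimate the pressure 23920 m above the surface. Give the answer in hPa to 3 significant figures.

Scale height: H = RT/g = 287.0 × 225 / 9.80 = 6589.3 m.
Barometric formula: P = P₀ exp(−z/H).
z/H = 23920/6589.3 = 3.6301; exp(−3.6301) = 0.026514.
P = 1010 × 0.026514 = 26.779 hPa.

P ≈ 26.8 hPa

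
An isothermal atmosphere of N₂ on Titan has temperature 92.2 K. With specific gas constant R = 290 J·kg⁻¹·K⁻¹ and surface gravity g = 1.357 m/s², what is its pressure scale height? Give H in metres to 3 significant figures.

H ≈ 19700 m

The scale height of an isothermal atmosphere is H = RT/g.
H = 290 × 92.2 / 1.357 = 26738/1.357 = 19704 m.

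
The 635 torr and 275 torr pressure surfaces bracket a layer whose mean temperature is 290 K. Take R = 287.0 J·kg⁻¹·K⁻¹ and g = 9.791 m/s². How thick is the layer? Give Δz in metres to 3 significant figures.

Hypsometric equation: Δz = (R T̄/g) ln(P₁/P₂).
R T̄/g = 287.0 × 290 / 9.791 = 8500.7 m.
ln(635/275) = ln(2.3091) = 0.83686.
Δz = 8500.7 × 0.83686 = 7113.9 m.

Δz ≈ 7110 m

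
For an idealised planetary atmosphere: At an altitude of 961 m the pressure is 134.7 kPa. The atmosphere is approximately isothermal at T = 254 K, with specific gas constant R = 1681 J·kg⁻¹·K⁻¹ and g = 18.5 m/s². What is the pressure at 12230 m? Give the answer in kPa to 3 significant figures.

P ≈ 82.7 kPa

Scale height: H = RT/g = 1681 × 254 / 18.5 = 23080 m.
Between two levels, P₂ = P₁ exp(−Δz/H) with Δz = z₂ − z₁.
Δz = 12230 − 961.00 = 11269 m; Δz/H = 11269/23080 = 0.48826.
P₂ = 134.7 × exp(−0.48826) = 134.7 × 0.61369 = 82.664 kPa.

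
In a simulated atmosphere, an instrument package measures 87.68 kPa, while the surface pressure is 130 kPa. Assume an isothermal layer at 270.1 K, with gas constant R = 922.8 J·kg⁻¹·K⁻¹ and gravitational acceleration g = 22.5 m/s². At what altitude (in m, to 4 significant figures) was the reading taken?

Scale height: H = RT/g = 922.8 × 270.1 / 22.5 = 11078 m.
Invert the barometric formula: z = H ln(P₀/P).
P₀/P = 130/87.68 = 1.4827; ln(1.4827) = 0.39386.
z = 11078 × 0.39386 = 4363.2 m.

z ≈ 4363 m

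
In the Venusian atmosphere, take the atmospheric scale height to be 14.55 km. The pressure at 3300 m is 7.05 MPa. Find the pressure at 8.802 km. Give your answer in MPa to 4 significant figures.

P ≈ 4.830 MPa

Between two levels, P₂ = P₁ exp(−Δz/H) with Δz = z₂ − z₁.
Δz = 8802.0 − 3300.0 = 5502.0 m; Δz/H = 5502.0/14550 = 0.37814.
P₂ = 7.05 × exp(−0.37814) = 7.05 × 0.68513 = 4.8302 MPa.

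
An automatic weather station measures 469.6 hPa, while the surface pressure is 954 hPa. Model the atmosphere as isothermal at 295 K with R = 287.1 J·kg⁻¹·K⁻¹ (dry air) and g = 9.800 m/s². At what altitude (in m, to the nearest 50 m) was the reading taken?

Scale height: H = RT/g = 287.1 × 295 / 9.800 = 8642.3 m.
Invert the barometric formula: z = H ln(P₀/P).
P₀/P = 954/469.6 = 2.0315; ln(2.0315) = 0.70877.
z = 8642.3 × 0.70877 = 6125.4 m.

z ≈ 6150 m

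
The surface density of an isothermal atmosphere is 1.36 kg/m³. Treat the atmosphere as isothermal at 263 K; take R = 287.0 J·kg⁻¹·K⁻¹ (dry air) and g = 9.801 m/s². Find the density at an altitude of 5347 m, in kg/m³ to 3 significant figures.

Scale height: H = RT/g = 287.0 × 263 / 9.801 = 7701.4 m.
In an isothermal atmosphere, density decays like pressure: ρ = ρ₀ exp(−z/H).
z/H = 5347.0/7701.4 = 0.69429; exp(−0.69429) = 0.49943.
ρ = 1.36 × 0.49943 = 0.67922 kg/m³.

ρ ≈ 0.679 kg/m³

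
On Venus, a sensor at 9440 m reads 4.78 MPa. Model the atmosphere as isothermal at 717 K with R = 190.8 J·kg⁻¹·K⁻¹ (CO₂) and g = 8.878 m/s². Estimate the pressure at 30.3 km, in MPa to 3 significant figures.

Scale height: H = RT/g = 190.8 × 717 / 8.878 = 15409 m.
Between two levels, P₂ = P₁ exp(−Δz/H) with Δz = z₂ − z₁.
Δz = 30300 − 9440.0 = 20860 m; Δz/H = 20860/15409 = 1.3538.
P₂ = 4.78 × exp(−1.3538) = 4.78 × 0.25826 = 1.2345 MPa.

P ≈ 1.23 MPa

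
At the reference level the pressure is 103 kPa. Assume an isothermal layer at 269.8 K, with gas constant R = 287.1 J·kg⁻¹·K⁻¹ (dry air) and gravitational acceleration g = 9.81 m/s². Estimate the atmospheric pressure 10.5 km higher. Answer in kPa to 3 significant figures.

P ≈ 27.2 kPa

Scale height: H = RT/g = 287.1 × 269.8 / 9.81 = 7896.0 m.
Barometric formula: P = P₀ exp(−z/H).
z/H = 10500/7896.0 = 1.3298; exp(−1.3298) = 0.26453.
P = 103 × 0.26453 = 27.247 kPa.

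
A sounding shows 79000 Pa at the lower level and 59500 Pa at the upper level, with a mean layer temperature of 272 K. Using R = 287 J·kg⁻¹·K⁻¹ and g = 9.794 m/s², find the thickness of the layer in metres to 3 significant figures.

Hypsometric equation: Δz = (R T̄/g) ln(P₁/P₂).
R T̄/g = 287 × 272 / 9.794 = 7970.6 m.
ln(79000/59500) = ln(1.3277) = 0.28345.
Δz = 7970.6 × 0.28345 = 2259.3 m.

Δz ≈ 2260 m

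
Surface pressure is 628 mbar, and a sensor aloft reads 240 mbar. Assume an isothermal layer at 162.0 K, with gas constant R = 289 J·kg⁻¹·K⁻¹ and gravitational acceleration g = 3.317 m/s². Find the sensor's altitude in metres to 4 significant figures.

Scale height: H = RT/g = 289 × 162.0 / 3.317 = 14115 m.
Invert the barometric formula: z = H ln(P₀/P).
P₀/P = 628/240 = 2.6167; ln(2.6167) = 0.96191.
z = 14115 × 0.96191 = 13577 m.

z ≈ 13580 m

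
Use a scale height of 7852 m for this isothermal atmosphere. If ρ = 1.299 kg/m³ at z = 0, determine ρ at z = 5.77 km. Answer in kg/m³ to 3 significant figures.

In an isothermal atmosphere, density decays like pressure: ρ = ρ₀ exp(−z/H).
z/H = 5770.0/7852.0 = 0.73484; exp(−0.73484) = 0.47958.
ρ = 1.299 × 0.47958 = 0.62297 kg/m³.

ρ ≈ 0.623 kg/m³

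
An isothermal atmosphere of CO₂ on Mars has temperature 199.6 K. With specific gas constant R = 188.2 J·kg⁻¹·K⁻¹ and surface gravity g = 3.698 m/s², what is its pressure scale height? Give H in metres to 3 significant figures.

The scale height of an isothermal atmosphere is H = RT/g.
H = 188.2 × 199.6 / 3.698 = 37565/3.698 = 10158 m.

H ≈ 10200 m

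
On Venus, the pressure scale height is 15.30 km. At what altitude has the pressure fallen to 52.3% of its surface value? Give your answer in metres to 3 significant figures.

Set P/P₀ = exp(−z/H) = 0.523, so z = −H ln(0.523).
−ln(0.523) = 0.64817; z = 15300 × 0.64817 = 9917.0 m.

z ≈ 9920 m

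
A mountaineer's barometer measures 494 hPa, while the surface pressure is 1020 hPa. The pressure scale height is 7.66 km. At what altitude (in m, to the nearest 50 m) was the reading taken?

Invert the barometric formula: z = H ln(P₀/P).
P₀/P = 1020/494 = 2.0648; ln(2.0648) = 0.72503.
z = 7660.0 × 0.72503 = 5553.7 m.

z ≈ 5550 m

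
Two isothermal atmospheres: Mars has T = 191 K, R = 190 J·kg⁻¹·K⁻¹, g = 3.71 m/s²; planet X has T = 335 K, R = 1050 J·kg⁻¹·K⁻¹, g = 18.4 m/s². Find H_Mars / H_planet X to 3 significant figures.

H_Mars/H_planet X ≈ 0.512

H = RT/g for each body.
H_Mars = 190 × 191 / 3.71 = 9781.7 m.
H_planet X = 1050 × 335 / 18.4 = 19117 m.
H_Mars/H_planet X = 9781.7/19117 = 0.51168.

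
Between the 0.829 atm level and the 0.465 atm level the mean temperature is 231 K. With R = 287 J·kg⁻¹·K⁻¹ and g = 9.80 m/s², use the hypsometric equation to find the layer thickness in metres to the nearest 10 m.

Δz ≈ 3910 m

Hypsometric equation: Δz = (R T̄/g) ln(P₁/P₂).
R T̄/g = 287 × 231 / 9.80 = 6765.0 m.
ln(0.829/0.465) = ln(1.7828) = 0.57819.
Δz = 6765.0 × 0.57819 = 3911.5 m.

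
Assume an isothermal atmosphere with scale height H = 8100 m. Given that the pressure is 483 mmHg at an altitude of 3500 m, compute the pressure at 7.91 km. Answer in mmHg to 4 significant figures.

Between two levels, P₂ = P₁ exp(−Δz/H) with Δz = z₂ − z₁.
Δz = 7910.0 − 3500.0 = 4410.0 m; Δz/H = 4410.0/8100.0 = 0.54444.
P₂ = 483 × exp(−0.54444) = 483 × 0.58017 = 280.22 mmHg.

P ≈ 280.2 mmHg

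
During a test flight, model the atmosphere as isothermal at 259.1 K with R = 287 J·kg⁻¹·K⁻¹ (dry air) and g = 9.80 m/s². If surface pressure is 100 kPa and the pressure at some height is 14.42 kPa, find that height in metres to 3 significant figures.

z ≈ 14700 m

Scale height: H = RT/g = 287 × 259.1 / 9.80 = 7587.9 m.
Invert the barometric formula: z = H ln(P₀/P).
P₀/P = 100/14.42 = 6.9348; ln(6.9348) = 1.9366.
z = 7587.9 × 1.9366 = 14695 m.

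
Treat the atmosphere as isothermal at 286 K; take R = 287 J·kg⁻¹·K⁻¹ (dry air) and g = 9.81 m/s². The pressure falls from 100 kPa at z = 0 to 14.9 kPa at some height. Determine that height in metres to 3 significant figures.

z ≈ 15900 m

Scale height: H = RT/g = 287 × 286 / 9.81 = 8367.2 m.
Invert the barometric formula: z = H ln(P₀/P).
P₀/P = 100/14.9 = 6.7114; ln(6.7114) = 1.9038.
z = 8367.2 × 1.9038 = 15929 m.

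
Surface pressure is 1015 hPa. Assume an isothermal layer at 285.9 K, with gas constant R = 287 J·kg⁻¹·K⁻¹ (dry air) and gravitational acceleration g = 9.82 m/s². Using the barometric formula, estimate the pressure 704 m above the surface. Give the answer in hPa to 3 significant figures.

P ≈ 933 hPa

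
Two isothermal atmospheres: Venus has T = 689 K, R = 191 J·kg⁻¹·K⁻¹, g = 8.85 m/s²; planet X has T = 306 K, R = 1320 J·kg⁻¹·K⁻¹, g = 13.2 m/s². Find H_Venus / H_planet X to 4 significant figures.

H_Venus/H_planet X ≈ 0.4859

H = RT/g for each body.
H_Venus = 191 × 689 / 8.85 = 14870 m.
H_planet X = 1320 × 306 / 13.2 = 30600 m.
H_Venus/H_planet X = 14870/30600 = 0.48595.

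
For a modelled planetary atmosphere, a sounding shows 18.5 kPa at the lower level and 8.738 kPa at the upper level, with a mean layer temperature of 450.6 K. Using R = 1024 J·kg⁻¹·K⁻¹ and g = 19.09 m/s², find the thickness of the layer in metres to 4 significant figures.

Hypsometric equation: Δz = (R T̄/g) ln(P₁/P₂).
R T̄/g = 1024 × 450.6 / 19.09 = 24170 m.
ln(18.5/8.738) = ln(2.1172) = 0.75009.
Δz = 24170 × 0.75009 = 18130 m.

Δz ≈ 18130 m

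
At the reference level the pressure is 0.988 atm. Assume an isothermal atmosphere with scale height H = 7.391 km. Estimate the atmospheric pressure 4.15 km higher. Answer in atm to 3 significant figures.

Barometric formula: P = P₀ exp(−z/H).
z/H = 4150.0/7391.0 = 0.56149; exp(−0.56149) = 0.57036.
P = 0.988 × 0.57036 = 0.56352 atm.

P ≈ 0.564 atm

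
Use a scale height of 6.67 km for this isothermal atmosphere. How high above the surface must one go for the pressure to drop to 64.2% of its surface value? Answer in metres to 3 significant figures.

z ≈ 2960 m

Set P/P₀ = exp(−z/H) = 0.642, so z = −H ln(0.642).
−ln(0.642) = 0.44317; z = 6670.0 × 0.44317 = 2955.9 m.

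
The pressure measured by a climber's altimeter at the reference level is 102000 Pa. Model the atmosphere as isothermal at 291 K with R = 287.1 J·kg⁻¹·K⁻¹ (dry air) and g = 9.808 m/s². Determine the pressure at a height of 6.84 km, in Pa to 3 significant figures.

P ≈ 45700 Pa

Scale height: H = RT/g = 287.1 × 291 / 9.808 = 8518.2 m.
Barometric formula: P = P₀ exp(−z/H).
z/H = 6840.0/8518.2 = 0.80299; exp(−0.80299) = 0.44799.
P = 102000 × 0.44799 = 45695 Pa.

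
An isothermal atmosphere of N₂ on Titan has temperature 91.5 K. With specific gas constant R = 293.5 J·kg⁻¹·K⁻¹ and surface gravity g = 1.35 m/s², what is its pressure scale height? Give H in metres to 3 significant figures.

H ≈ 19900 m

The scale height of an isothermal atmosphere is H = RT/g.
H = 293.5 × 91.5 / 1.35 = 26855/1.35 = 19893 m.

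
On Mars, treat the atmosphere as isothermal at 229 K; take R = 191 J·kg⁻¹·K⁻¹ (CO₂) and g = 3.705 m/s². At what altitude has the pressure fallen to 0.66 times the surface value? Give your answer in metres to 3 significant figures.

z ≈ 4910 m

Scale height: H = RT/g = 191 × 229 / 3.705 = 11805 m.
Set P/P₀ = exp(−z/H) = 0.66, so z = −H ln(0.66).
−ln(0.66) = 0.41552; z = 11805 × 0.41552 = 4905.2 m.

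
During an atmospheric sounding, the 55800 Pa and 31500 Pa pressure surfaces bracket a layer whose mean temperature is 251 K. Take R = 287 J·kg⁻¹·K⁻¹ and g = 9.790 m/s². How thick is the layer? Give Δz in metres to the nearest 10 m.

Δz ≈ 4210 m

Hypsometric equation: Δz = (R T̄/g) ln(P₁/P₂).
R T̄/g = 287 × 251 / 9.790 = 7358.2 m.
ln(55800/31500) = ln(1.7714) = 0.57177.
Δz = 7358.2 × 0.57177 = 4207.2 m.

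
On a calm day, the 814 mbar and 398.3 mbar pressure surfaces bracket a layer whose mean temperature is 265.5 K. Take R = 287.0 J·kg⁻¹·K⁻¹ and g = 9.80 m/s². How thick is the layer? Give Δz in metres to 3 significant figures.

Hypsometric equation: Δz = (R T̄/g) ln(P₁/P₂).
R T̄/g = 287.0 × 265.5 / 9.80 = 7775.4 m.
ln(814/398.3) = ln(2.0437) = 0.71476.
Δz = 7775.4 × 0.71476 = 5557.5 m.

Δz ≈ 5560 m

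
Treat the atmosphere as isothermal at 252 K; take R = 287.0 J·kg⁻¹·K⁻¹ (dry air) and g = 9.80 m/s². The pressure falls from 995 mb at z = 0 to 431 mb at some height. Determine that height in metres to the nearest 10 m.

Scale height: H = RT/g = 287.0 × 252 / 9.80 = 7380.0 m.
Invert the barometric formula: z = H ln(P₀/P).
P₀/P = 995/431 = 2.3086; ln(2.3086) = 0.83664.
z = 7380.0 × 0.83664 = 6174.4 m.

z ≈ 6170 m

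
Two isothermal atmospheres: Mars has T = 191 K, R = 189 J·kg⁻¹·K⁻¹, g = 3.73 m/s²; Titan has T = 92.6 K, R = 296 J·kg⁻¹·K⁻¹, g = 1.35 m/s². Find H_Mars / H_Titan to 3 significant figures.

H_Mars/H_Titan ≈ 0.477

H = RT/g for each body.
H_Mars = 189 × 191 / 3.73 = 9678.0 m.
H_Titan = 296 × 92.6 / 1.35 = 20303 m.
H_Mars/H_Titan = 9678.0/20303 = 0.47668.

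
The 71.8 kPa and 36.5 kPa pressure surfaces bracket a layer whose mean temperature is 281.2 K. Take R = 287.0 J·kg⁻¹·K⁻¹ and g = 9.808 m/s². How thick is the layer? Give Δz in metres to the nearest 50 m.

Δz ≈ 5550 m

Hypsometric equation: Δz = (R T̄/g) ln(P₁/P₂).
R T̄/g = 287.0 × 281.2 / 9.808 = 8228.4 m.
ln(71.8/36.5) = ln(1.9671) = 0.67656.
Δz = 8228.4 × 0.67656 = 5567.0 m.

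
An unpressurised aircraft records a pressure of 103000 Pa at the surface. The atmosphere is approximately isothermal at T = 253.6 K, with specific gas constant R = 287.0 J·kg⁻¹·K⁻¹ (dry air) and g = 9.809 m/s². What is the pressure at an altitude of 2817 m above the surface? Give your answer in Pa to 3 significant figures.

P ≈ 70500 Pa

Scale height: H = RT/g = 287.0 × 253.6 / 9.809 = 7420.0 m.
Barometric formula: P = P₀ exp(−z/H).
z/H = 2817.0/7420.0 = 0.37965; exp(−0.37965) = 0.68410.
P = 103000 × 0.68410 = 70462 Pa.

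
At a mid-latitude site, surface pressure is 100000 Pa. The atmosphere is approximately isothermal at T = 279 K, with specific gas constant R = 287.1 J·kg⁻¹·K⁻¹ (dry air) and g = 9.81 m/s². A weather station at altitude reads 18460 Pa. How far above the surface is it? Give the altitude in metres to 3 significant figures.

z ≈ 13800 m

Scale height: H = RT/g = 287.1 × 279 / 9.81 = 8165.2 m.
Invert the barometric formula: z = H ln(P₀/P).
P₀/P = 100000/18460 = 5.4171; ln(5.4171) = 1.6896.
z = 8165.2 × 1.6896 = 13796 m.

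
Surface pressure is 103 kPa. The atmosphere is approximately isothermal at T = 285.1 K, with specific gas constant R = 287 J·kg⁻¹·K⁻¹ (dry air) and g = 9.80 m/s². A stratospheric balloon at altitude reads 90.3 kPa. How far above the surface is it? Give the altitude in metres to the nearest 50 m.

Scale height: H = RT/g = 287 × 285.1 / 9.80 = 8349.4 m.
Invert the barometric formula: z = H ln(P₀/P).
P₀/P = 103/90.3 = 1.1406; ln(1.1406) = 0.13155.
z = 8349.4 × 0.13155 = 1098.4 m.

z ≈ 1100 m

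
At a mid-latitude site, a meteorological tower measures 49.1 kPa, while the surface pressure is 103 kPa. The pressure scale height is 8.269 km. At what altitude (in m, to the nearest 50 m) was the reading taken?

Invert the barometric formula: z = H ln(P₀/P).
P₀/P = 103/49.1 = 2.0978; ln(2.0978) = 0.74089.
z = 8269.0 × 0.74089 = 6126.4 m.

z ≈ 6150 m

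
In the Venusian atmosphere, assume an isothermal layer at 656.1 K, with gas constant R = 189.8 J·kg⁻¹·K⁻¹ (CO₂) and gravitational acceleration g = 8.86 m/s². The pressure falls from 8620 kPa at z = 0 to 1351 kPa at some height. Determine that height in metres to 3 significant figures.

z ≈ 26000 m

Scale height: H = RT/g = 189.8 × 656.1 / 8.86 = 14055 m.
Invert the barometric formula: z = H ln(P₀/P).
P₀/P = 8620/1351 = 6.3805; ln(6.3805) = 1.8532.
z = 14055 × 1.8532 = 26047 m.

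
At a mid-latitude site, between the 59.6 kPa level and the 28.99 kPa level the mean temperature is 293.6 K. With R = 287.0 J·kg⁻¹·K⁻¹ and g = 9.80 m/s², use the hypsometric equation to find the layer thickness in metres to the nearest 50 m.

Δz ≈ 6200 m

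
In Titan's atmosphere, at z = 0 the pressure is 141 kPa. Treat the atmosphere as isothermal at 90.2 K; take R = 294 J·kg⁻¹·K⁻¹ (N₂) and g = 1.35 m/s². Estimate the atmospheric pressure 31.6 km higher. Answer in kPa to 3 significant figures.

Scale height: H = RT/g = 294 × 90.2 / 1.35 = 19644 m.
Barometric formula: P = P₀ exp(−z/H).
z/H = 31600/19644 = 1.6086; exp(−1.6086) = 0.20017.
P = 141 × 0.20017 = 28.224 kPa.

P ≈ 28.2 kPa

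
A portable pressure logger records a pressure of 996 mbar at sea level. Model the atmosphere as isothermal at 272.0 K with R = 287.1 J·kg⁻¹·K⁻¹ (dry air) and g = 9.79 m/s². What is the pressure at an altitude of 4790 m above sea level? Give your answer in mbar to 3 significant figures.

Scale height: H = RT/g = 287.1 × 272.0 / 9.79 = 7976.6 m.
Barometric formula: P = P₀ exp(−z/H).
z/H = 4790.0/7976.6 = 0.60051; exp(−0.60051) = 0.54853.
P = 996 × 0.54853 = 546.34 mbar.

P ≈ 546 mbar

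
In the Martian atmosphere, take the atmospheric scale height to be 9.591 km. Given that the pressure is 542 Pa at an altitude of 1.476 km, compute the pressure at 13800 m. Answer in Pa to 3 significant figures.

Between two levels, P₂ = P₁ exp(−Δz/H) with Δz = z₂ − z₁.
Δz = 13800 − 1476.0 = 12324 m; Δz/H = 12324/9591.0 = 1.2850.
P₂ = 542 × exp(−1.2850) = 542 × 0.27665 = 149.94 Pa.

P ≈ 150 Pa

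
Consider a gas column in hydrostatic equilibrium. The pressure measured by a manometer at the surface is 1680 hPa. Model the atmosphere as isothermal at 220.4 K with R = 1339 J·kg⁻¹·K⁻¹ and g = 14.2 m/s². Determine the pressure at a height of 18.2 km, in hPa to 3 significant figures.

Scale height: H = RT/g = 1339 × 220.4 / 14.2 = 20783 m.
Barometric formula: P = P₀ exp(−z/H).
z/H = 18200/20783 = 0.87572; exp(−0.87572) = 0.41656.
P = 1680 × 0.41656 = 699.82 hPa.

P ≈ 700 hPa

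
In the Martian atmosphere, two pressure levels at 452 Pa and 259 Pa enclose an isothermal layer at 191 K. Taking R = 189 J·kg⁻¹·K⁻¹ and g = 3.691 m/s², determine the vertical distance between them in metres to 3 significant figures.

Δz ≈ 5450 m

Hypsometric equation: Δz = (R T̄/g) ln(P₁/P₂).
R T̄/g = 189 × 191 / 3.691 = 9780.3 m.
ln(452/259) = ln(1.7452) = 0.55687.
Δz = 9780.3 × 0.55687 = 5446.4 m.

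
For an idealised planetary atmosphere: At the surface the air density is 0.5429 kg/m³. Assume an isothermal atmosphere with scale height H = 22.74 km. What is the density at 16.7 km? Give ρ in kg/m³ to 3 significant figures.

ρ ≈ 0.260 kg/m³

In an isothermal atmosphere, density decays like pressure: ρ = ρ₀ exp(−z/H).
z/H = 16700/22740 = 0.73439; exp(−0.73439) = 0.47980.
ρ = 0.5429 × 0.47980 = 0.26048 kg/m³.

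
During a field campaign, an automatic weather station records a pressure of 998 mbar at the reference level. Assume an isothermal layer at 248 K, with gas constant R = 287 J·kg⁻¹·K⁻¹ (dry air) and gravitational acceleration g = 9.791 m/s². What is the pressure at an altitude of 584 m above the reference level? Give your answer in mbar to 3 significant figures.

Scale height: H = RT/g = 287 × 248 / 9.791 = 7269.5 m.
Barometric formula: P = P₀ exp(−z/H).
z/H = 584.00/7269.5 = 0.080336; exp(−0.080336) = 0.92281.
P = 998 × 0.92281 = 920.96 mbar.

P ≈ 921 mbar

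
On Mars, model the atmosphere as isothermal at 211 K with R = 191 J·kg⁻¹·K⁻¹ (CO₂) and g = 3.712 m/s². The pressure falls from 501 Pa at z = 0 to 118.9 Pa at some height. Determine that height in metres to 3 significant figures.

z ≈ 15600 m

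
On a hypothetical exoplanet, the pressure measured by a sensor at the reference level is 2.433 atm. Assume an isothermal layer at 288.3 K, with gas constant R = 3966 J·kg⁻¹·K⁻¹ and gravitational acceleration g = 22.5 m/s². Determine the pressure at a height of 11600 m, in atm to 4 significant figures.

Scale height: H = RT/g = 3966 × 288.3 / 22.5 = 50818 m.
Barometric formula: P = P₀ exp(−z/H).
z/H = 11600/50818 = 0.22827; exp(−0.22827) = 0.79591.
P = 2.433 × 0.79591 = 1.9364 atm.

P ≈ 1.936 atm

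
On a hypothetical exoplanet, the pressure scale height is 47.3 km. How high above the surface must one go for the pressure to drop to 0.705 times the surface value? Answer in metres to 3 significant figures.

z ≈ 16500 m

Set P/P₀ = exp(−z/H) = 0.705, so z = −H ln(0.705).
−ln(0.705) = 0.34956; z = 47300 × 0.34956 = 16534 m.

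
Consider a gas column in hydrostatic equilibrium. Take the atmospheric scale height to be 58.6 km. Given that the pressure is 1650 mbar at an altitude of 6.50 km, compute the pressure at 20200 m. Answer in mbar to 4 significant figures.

P ≈ 1306 mbar

Between two levels, P₂ = P₁ exp(−Δz/H) with Δz = z₂ − z₁.
Δz = 20200 − 6500.0 = 13700 m; Δz/H = 13700/58600 = 0.23379.
P₂ = 1650 × exp(−0.23379) = 1650 × 0.79153 = 1306.0 mbar.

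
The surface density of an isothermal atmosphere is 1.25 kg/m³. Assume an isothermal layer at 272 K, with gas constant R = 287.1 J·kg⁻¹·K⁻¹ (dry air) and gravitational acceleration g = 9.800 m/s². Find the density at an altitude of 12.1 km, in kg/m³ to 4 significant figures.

Scale height: H = RT/g = 287.1 × 272 / 9.800 = 7968.5 m.
In an isothermal atmosphere, density decays like pressure: ρ = ρ₀ exp(−z/H).
z/H = 12100/7968.5 = 1.5185; exp(−1.5185) = 0.21904.
ρ = 1.25 × 0.21904 = 0.27380 kg/m³.

ρ ≈ 0.2738 kg/m³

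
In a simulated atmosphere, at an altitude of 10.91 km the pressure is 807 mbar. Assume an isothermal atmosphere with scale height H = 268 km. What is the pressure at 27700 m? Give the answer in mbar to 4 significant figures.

P ≈ 758.0 mbar

Between two levels, P₂ = P₁ exp(−Δz/H) with Δz = z₂ − z₁.
Δz = 27700 − 10910 = 16790 m; Δz/H = 16790/268000 = 0.062649.
P₂ = 807 × exp(−0.062649) = 807 × 0.93927 = 757.99 mbar.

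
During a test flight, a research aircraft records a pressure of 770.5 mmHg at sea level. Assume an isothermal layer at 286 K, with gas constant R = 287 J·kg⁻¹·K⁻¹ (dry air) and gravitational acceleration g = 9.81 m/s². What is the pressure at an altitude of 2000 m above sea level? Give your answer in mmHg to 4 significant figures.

P ≈ 606.7 mmHg

Scale height: H = RT/g = 287 × 286 / 9.81 = 8367.2 m.
Barometric formula: P = P₀ exp(−z/H).
z/H = 2000.0/8367.2 = 0.23903; exp(−0.23903) = 0.78739.
P = 770.5 × 0.78739 = 606.68 mmHg.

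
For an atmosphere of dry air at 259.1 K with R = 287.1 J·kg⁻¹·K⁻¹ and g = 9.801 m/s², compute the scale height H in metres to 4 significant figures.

H ≈ 7590 m

The scale height of an isothermal atmosphere is H = RT/g.
H = 287.1 × 259.1 / 9.801 = 74388/9.801 = 7589.8 m.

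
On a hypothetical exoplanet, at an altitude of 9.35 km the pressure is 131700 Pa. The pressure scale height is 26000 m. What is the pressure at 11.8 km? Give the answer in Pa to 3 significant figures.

P ≈ 120000 Pa

Between two levels, P₂ = P₁ exp(−Δz/H) with Δz = z₂ − z₁.
Δz = 11800 − 9350.0 = 2450.0 m; Δz/H = 2450.0/26000 = 0.094231.
P₂ = 131700 × exp(−0.094231) = 131700 × 0.91007 = 119860 Pa.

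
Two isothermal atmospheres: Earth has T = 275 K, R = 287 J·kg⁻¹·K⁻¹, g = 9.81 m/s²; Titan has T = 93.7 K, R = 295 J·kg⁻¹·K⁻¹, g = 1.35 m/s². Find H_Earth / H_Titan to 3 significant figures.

H_Earth/H_Titan ≈ 0.393

H = RT/g for each body.
H_Earth = 287 × 275 / 9.81 = 8045.4 m.
H_Titan = 295 × 93.7 / 1.35 = 20475 m.
H_Earth/H_Titan = 8045.4/20475 = 0.39294.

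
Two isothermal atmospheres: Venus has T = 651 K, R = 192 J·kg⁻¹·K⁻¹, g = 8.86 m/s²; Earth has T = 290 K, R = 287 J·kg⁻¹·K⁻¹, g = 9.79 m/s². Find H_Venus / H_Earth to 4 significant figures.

H = RT/g for each body.
H_Venus = 192 × 651 / 8.86 = 14107 m.
H_Earth = 287 × 290 / 9.79 = 8501.5 m.
H_Venus/H_Earth = 14107/8501.5 = 1.6594.

H_Venus/H_Earth ≈ 1.659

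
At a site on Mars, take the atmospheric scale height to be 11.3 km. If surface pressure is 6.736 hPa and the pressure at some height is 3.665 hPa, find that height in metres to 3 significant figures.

z ≈ 6880 m

Invert the barometric formula: z = H ln(P₀/P).
P₀/P = 6.736/3.665 = 1.8379; ln(1.8379) = 0.60862.
z = 11300 × 0.60862 = 6877.4 m.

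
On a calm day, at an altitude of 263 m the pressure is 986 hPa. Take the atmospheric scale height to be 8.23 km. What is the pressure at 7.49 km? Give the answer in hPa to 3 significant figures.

P ≈ 410 hPa

Between two levels, P₂ = P₁ exp(−Δz/H) with Δz = z₂ − z₁.
Δz = 7490.0 − 263.00 = 7227.0 m; Δz/H = 7227.0/8230.0 = 0.87813.
P₂ = 986 × exp(−0.87813) = 986 × 0.41556 = 409.74 hPa.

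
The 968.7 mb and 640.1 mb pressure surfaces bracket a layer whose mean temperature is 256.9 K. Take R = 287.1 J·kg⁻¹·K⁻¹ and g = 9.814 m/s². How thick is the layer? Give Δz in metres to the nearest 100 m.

Δz ≈ 3100 m

Hypsometric equation: Δz = (R T̄/g) ln(P₁/P₂).
R T̄/g = 287.1 × 256.9 / 9.814 = 7515.4 m.
ln(968.7/640.1) = ln(1.5134) = 0.41436.
Δz = 7515.4 × 0.41436 = 3114.1 m.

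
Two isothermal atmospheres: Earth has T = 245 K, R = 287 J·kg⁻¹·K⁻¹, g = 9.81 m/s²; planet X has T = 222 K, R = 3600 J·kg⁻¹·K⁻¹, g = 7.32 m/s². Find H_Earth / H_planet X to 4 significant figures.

H_Earth/H_planet X ≈ 0.06565

H = RT/g for each body.
H_Earth = 287 × 245 / 9.81 = 7167.7 m.
H_planet X = 3600 × 222 / 7.32 = 109180 m.
H_Earth/H_planet X = 7167.7/109180 = 0.065650.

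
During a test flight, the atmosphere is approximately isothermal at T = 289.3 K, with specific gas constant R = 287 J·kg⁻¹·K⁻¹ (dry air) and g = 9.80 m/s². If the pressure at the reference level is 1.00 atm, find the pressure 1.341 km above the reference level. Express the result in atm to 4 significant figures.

Scale height: H = RT/g = 287 × 289.3 / 9.80 = 8472.4 m.
Barometric formula: P = P₀ exp(−z/H).
z/H = 1341.0/8472.4 = 0.15828; exp(−0.15828) = 0.85361.
P = 1.00 × 0.85361 = 0.85361 atm.

P ≈ 0.8536 atm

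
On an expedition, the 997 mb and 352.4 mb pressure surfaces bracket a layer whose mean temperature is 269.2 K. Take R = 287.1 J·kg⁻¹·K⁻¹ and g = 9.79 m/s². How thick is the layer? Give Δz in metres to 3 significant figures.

Hypsometric equation: Δz = (R T̄/g) ln(P₁/P₂).
R T̄/g = 287.1 × 269.2 / 9.79 = 7894.5 m.
ln(997/352.4) = ln(2.8292) = 1.0400.
Δz = 7894.5 × 1.0400 = 8210.3 m.

Δz ≈ 8210 m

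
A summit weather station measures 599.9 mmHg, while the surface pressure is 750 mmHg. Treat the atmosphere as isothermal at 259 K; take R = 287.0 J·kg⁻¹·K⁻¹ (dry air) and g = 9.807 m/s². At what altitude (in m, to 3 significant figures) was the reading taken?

z ≈ 1690 m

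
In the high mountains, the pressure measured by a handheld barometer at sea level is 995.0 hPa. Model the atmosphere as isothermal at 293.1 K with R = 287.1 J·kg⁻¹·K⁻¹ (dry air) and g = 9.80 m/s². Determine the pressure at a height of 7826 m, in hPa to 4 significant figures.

Scale height: H = RT/g = 287.1 × 293.1 / 9.80 = 8586.6 m.
Barometric formula: P = P₀ exp(−z/H).
z/H = 7826.0/8586.6 = 0.91142; exp(−0.91142) = 0.40195.
P = 995.0 × 0.40195 = 399.94 hPa.

P ≈ 399.9 hPa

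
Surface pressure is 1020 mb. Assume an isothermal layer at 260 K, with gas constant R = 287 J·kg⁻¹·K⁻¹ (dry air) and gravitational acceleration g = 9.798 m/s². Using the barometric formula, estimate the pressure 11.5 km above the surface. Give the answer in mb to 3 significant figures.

Scale height: H = RT/g = 287 × 260 / 9.798 = 7615.8 m.
Barometric formula: P = P₀ exp(−z/H).
z/H = 11500/7615.8 = 1.5100; exp(−1.5100) = 0.22091.
P = 1020 × 0.22091 = 225.33 mb.

P ≈ 225 mb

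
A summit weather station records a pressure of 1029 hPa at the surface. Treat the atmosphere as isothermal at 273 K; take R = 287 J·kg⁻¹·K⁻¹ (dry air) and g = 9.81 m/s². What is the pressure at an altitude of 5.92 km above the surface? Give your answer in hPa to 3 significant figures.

P ≈ 490 hPa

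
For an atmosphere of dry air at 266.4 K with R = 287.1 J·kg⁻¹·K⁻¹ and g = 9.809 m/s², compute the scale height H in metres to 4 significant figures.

H ≈ 7797 m

The scale height of an isothermal atmosphere is H = RT/g.
H = 287.1 × 266.4 / 9.809 = 76483/9.809 = 7797.2 m.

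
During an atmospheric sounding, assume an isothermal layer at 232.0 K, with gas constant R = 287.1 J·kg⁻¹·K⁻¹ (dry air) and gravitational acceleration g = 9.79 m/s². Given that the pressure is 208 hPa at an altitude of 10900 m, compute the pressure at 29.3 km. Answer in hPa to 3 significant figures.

Scale height: H = RT/g = 287.1 × 232.0 / 9.79 = 6803.6 m.
Between two levels, P₂ = P₁ exp(−Δz/H) with Δz = z₂ − z₁.
Δz = 29300 − 10900 = 18400 m; Δz/H = 18400/6803.6 = 2.7045.
P₂ = 208 × exp(−2.7045) = 208 × 0.066904 = 13.916 hPa.

P ≈ 13.9 hPa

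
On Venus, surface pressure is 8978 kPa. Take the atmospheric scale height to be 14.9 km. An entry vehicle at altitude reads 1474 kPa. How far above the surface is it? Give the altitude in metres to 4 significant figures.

z ≈ 26920 m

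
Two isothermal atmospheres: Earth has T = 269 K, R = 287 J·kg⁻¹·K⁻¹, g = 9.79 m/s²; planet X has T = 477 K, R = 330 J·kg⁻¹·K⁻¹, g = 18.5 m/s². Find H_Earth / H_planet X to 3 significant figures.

H = RT/g for each body.
H_Earth = 287 × 269 / 9.79 = 7885.9 m.
H_planet X = 330 × 477 / 18.5 = 8508.6 m.
H_Earth/H_planet X = 7885.9/8508.6 = 0.92682.

H_Earth/H_planet X ≈ 0.927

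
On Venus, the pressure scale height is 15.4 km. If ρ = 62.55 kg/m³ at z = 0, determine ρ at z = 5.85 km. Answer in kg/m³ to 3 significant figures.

In an isothermal atmosphere, density decays like pressure: ρ = ρ₀ exp(−z/H).
z/H = 5850.0/15400 = 0.37987; exp(−0.37987) = 0.68395.
ρ = 62.55 × 0.68395 = 42.781 kg/m³.

ρ ≈ 42.8 kg/m³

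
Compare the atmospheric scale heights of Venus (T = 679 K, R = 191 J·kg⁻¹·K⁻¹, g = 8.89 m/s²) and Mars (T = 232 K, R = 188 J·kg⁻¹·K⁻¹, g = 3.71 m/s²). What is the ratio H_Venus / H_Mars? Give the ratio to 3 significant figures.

H_Venus/H_Mars ≈ 1.24

H = RT/g for each body.
H_Venus = 191 × 679 / 8.89 = 14588 m.
H_Mars = 188 × 232 / 3.71 = 11756 m.
H_Venus/H_Mars = 14588/11756 = 1.2409.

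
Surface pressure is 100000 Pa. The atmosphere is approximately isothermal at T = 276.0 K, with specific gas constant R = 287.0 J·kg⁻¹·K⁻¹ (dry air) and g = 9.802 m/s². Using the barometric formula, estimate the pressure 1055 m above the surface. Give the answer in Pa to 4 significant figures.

P ≈ 87760 Pa

Scale height: H = RT/g = 287.0 × 276.0 / 9.802 = 8081.2 m.
Barometric formula: P = P₀ exp(−z/H).
z/H = 1055.0/8081.2 = 0.13055; exp(−0.13055) = 0.87761.
P = 100000 × 0.87761 = 87761 Pa.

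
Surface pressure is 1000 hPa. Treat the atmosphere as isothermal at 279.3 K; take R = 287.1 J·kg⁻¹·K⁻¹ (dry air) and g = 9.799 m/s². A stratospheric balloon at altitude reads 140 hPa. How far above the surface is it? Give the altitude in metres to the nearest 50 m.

z ≈ 16100 m

Scale height: H = RT/g = 287.1 × 279.3 / 9.799 = 8183.2 m.
Invert the barometric formula: z = H ln(P₀/P).
P₀/P = 1000/140 = 7.1429; ln(7.1429) = 1.9661.
z = 8183.2 × 1.9661 = 16089 m.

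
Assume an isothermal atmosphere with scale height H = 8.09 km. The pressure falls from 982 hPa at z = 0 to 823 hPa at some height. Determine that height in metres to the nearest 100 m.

z ≈ 1400 m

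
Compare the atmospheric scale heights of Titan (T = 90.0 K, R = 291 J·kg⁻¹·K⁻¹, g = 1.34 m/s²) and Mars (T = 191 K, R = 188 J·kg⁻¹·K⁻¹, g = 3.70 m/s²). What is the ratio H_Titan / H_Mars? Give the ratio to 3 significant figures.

H = RT/g for each body.
H_Titan = 291 × 90.0 / 1.34 = 19545 m.
H_Mars = 188 × 191 / 3.70 = 9704.9 m.
H_Titan/H_Mars = 19545/9704.9 = 2.0139.

H_Titan/H_Mars ≈ 2.01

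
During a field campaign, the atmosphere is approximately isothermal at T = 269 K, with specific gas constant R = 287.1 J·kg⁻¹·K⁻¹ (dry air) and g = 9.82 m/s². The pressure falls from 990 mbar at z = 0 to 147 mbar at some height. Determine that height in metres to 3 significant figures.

Scale height: H = RT/g = 287.1 × 269 / 9.82 = 7864.6 m.
Invert the barometric formula: z = H ln(P₀/P).
P₀/P = 990/147 = 6.7347; ln(6.7347) = 1.9073.
z = 7864.6 × 1.9073 = 15000 m.

z ≈ 15000 m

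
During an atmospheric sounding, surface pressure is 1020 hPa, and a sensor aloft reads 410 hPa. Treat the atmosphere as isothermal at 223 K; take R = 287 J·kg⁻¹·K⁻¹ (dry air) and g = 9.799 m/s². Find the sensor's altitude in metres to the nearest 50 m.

z ≈ 5950 m

Scale height: H = RT/g = 287 × 223 / 9.799 = 6531.4 m.
Invert the barometric formula: z = H ln(P₀/P).
P₀/P = 1020/410 = 2.4878; ln(2.4878) = 0.91140.
z = 6531.4 × 0.91140 = 5952.7 m.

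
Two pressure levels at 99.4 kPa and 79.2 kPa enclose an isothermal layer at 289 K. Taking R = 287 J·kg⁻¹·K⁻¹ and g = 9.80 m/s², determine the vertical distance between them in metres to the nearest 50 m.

Hypsometric equation: Δz = (R T̄/g) ln(P₁/P₂).
R T̄/g = 287 × 289 / 9.80 = 8463.6 m.
ln(99.4/79.2) = ln(1.2551) = 0.22722.
Δz = 8463.6 × 0.22722 = 1923.1 m.

Δz ≈ 1900 m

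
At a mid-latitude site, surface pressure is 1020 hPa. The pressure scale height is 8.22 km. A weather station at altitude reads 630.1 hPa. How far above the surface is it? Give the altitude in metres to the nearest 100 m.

z ≈ 4000 m

Invert the barometric formula: z = H ln(P₀/P).
P₀/P = 1020/630.1 = 1.6188; ln(1.6188) = 0.48169.
z = 8220.0 × 0.48169 = 3959.5 m.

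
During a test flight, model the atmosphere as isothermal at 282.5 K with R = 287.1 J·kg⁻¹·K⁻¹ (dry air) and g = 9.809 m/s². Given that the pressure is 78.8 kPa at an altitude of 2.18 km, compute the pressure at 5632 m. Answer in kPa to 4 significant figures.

P ≈ 51.91 kPa

Scale height: H = RT/g = 287.1 × 282.5 / 9.809 = 8268.5 m.
Between two levels, P₂ = P₁ exp(−Δz/H) with Δz = z₂ − z₁.
Δz = 5632.0 − 2180.0 = 3452.0 m; Δz/H = 3452.0/8268.5 = 0.41749.
P₂ = 78.8 × exp(−0.41749) = 78.8 × 0.65870 = 51.906 kPa.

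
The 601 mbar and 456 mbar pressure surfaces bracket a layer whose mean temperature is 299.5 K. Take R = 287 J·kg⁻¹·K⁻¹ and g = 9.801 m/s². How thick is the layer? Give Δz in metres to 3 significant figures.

Hypsometric equation: Δz = (R T̄/g) ln(P₁/P₂).
R T̄/g = 287 × 299.5 / 9.801 = 8770.2 m.
ln(601/456) = ln(1.3180) = 0.27612.
Δz = 8770.2 × 0.27612 = 2421.6 m.

Δz ≈ 2420 m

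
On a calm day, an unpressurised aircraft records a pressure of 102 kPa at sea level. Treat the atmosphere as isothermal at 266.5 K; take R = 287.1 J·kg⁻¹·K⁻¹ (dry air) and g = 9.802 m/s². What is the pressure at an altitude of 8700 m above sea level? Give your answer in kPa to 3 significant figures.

P ≈ 33.5 kPa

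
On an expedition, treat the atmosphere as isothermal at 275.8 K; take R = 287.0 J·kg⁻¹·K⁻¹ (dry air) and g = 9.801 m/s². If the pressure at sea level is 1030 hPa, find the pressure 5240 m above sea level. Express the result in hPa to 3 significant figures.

P ≈ 538 hPa

Scale height: H = RT/g = 287.0 × 275.8 / 9.801 = 8076.2 m.
Barometric formula: P = P₀ exp(−z/H).
z/H = 5240.0/8076.2 = 0.64882; exp(−0.64882) = 0.52266.
P = 1030 × 0.52266 = 538.34 hPa.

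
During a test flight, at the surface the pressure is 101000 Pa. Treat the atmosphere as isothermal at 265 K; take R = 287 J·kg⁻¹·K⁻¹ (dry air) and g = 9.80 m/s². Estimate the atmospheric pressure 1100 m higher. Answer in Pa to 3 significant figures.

P ≈ 87700 Pa

Scale height: H = RT/g = 287 × 265 / 9.80 = 7760.7 m.
Barometric formula: P = P₀ exp(−z/H).
z/H = 1100.0/7760.7 = 0.14174; exp(−0.14174) = 0.86785.
P = 101000 × 0.86785 = 87653 Pa.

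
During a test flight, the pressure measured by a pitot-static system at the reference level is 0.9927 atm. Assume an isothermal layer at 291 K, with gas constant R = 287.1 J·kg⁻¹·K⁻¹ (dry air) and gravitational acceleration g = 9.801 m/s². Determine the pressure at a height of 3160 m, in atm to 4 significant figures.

Scale height: H = RT/g = 287.1 × 291 / 9.801 = 8524.2 m.
Barometric formula: P = P₀ exp(−z/H).
z/H = 3160.0/8524.2 = 0.37071; exp(−0.37071) = 0.69024.
P = 0.9927 × 0.69024 = 0.68520 atm.

P ≈ 0.6852 atm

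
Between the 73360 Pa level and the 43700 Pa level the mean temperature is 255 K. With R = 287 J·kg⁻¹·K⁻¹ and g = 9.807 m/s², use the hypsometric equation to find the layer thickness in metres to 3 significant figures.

Δz ≈ 3870 m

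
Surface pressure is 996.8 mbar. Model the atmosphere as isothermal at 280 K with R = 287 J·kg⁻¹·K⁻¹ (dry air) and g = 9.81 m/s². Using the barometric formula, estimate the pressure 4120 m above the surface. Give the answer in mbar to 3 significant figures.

Scale height: H = RT/g = 287 × 280 / 9.81 = 8191.6 m.
Barometric formula: P = P₀ exp(−z/H).
z/H = 4120.0/8191.6 = 0.50295; exp(−0.50295) = 0.60474.
P = 996.8 × 0.60474 = 602.80 mbar.

P ≈ 603 mbar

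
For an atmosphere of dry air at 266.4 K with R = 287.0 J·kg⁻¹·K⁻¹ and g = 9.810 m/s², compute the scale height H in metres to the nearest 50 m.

H ≈ 7800 m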